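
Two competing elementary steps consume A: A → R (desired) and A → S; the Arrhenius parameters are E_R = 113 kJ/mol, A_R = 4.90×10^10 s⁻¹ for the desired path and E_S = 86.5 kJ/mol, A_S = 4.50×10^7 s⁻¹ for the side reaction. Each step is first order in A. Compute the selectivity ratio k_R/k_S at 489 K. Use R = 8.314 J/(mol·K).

Since both paths have the same order in A, the concentration cancels and S_{R/S} = k_R/k_S = (A_R/A_S)·exp[(E_S−E_R)/(RT)].
(E_S−E_R)/(RT) = (86.5−113)×10³/(8.314×489) = -26500/4066 = -6.518.
k_R/k_S = (4.90×10^10/4.50×10^7)·exp(-6.518) = 1089 × 0.001476 = 1.61.
Since E_R > E_S, raising the temperature improves selectivity toward R.

1.61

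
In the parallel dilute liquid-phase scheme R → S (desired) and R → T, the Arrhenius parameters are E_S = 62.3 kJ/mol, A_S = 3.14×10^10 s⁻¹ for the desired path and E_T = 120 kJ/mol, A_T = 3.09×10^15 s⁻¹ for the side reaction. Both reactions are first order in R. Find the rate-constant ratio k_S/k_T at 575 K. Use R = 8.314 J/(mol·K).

With equal orders, S_{S/T} = k_S/k_T = (A_S/A_T)·exp[(E_T−E_S)/(RT)].
(E_T−E_S)/(RT) = (120−62.3)×10³/(8.314×575) = 57700/4781 = 12.07.
k_S/k_T = (3.14×10^10/3.09×10^15)·exp(12.07) = 1.016×10^-5 × 1.745×10^5 = 1.77.

1.77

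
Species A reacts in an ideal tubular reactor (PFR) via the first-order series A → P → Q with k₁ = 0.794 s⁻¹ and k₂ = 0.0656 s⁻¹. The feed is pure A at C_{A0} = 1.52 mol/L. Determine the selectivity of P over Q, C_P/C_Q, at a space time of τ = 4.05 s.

The intermediate concentration in a first-order A→B→C sequence is C_P = k₁C_{A0}(e^(−k₁τ) − e^(−k₂τ))/(k₂−k₁).
e^(−k₁τ) = e^(−0.794×4.05) = e^(−3.216) = 0.04013; e^(−k₂τ) = e^(−0.2657) = 0.7667.
C_P = 0.794×1.52/(0.0656−0.794) × (0.04013−0.7667) = (-1.657)×(-0.7266) = 1.204 mol/L.
C_A = C_{A0}e^(−k₁τ) = 0.06099 mol/L, so C_Q = C_{A0}−C_A−C_P = 0.2552 mol/L; C_P/C_Q = 4.72.

4.72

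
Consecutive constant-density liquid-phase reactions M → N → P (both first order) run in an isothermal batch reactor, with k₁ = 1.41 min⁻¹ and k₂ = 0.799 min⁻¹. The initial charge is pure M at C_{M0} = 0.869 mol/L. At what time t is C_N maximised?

0.930 min

The intermediate peaks when r₁ = r₂, i.e. k₁e^(−k₁t) = k₂e^(−k₂t), giving t_opt = ln(k₂/k₁)/(k₂−k₁).
= ln(0.799/1.41)/(0.799−1.41) = ln(0.5667)/-0.6110 = -0.5680/-0.6110 = 0.930 min.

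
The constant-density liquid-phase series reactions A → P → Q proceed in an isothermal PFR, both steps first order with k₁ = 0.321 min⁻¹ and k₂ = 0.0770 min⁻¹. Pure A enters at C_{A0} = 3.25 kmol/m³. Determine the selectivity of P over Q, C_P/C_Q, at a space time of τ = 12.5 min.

The intermediate concentration in a first-order A→B→C sequence is C_P = k₁C_{A0}(e^(−k₁τ) − e^(−k₂τ))/(k₂−k₁).
e^(−k₁τ) = e^(−0.321×12.5) = e^(−4.013) = 0.01809; e^(−k₂τ) = e^(−0.9625) = 0.3819.
C_P = 0.321×3.25/(0.0770−0.321) × (0.01809−0.3819) = (-4.276)×(-0.3638) = 1.556 kmol/m³.
C_A = C_{A0}e^(−k₁τ) = 0.05879 kmol/m³, so C_Q = C_{A0}−C_A−C_P = 1.636 kmol/m³; C_P/C_Q = 0.951.

0.951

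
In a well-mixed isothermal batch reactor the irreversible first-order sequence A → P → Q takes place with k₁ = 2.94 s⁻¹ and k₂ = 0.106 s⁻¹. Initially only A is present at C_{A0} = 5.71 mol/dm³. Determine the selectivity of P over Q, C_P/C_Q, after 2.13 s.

4.79

For first-order series with pure A initially, C_P(t) = k₁C_{A0}/(k₂−k₁)·(e^(−k₁t) − e^(−k₂t)).
e^(−k₁t) = e^(−2.94×2.13) = e^(−6.262) = 0.001907; e^(−k₂t) = e^(−0.2258) = 0.7979.
C_P = 2.94×5.71/(0.106−2.94) × (0.001907−0.7979) = (-5.924)×(-0.7960) = 4.715 mol/dm³.
C_A = C_{A0}e^(−k₁t) = 0.01089 mol/dm³, so C_Q = C_{A0}−C_A−C_P = 0.9840 mol/dm³; C_P/C_Q = 4.79.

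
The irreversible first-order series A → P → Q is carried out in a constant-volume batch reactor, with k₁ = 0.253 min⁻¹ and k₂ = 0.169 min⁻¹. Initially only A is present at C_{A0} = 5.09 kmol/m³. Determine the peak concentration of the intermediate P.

At the optimum, C_{P,max}/C_{A0} = (k₁/k₂)^[k₂/(k₂−k₁)].
= (0.253/0.169)^(0.169/(0.169−0.253)) = (1.497)^(-2.012) = 0.4441.
C_{P,max} = 0.4441×5.09 = 2.26 kmol/m³.

2.26 kmol/m³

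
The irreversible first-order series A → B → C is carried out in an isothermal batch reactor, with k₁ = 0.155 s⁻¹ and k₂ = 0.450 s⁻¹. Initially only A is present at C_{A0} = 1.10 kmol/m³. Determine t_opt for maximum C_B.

Setting dC_B/dt = 0 gives t_opt = ln(k₂/k₁)/(k₂−k₁).
= ln(0.450/0.155)/(0.450−0.155) = ln(2.903)/0.2950 = 1.066/0.2950 = 3.61 s.

3.61 s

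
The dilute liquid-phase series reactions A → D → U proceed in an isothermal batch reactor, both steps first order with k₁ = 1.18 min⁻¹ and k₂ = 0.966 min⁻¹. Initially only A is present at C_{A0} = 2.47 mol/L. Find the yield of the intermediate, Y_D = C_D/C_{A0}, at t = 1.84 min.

Solving the coupled first-order balances gives C_D(t) = [k₁/(k₂−k₁)]·C_{A0}·(e^(−k₁t) − e^(−k₂t)).
e^(−k₁t) = e^(−1.18×1.84) = e^(−2.171) = 0.1140; e^(−k₂t) = e^(−1.777) = 0.1691.
C_D = 1.18×2.47/(0.966−1.18) × (0.1140−0.1691) = (-13.62)×(-0.05503) = 0.7495 mol/L.
Y_D = C_D/C_{A0} = 0.7495/2.47 = 0.303.

0.303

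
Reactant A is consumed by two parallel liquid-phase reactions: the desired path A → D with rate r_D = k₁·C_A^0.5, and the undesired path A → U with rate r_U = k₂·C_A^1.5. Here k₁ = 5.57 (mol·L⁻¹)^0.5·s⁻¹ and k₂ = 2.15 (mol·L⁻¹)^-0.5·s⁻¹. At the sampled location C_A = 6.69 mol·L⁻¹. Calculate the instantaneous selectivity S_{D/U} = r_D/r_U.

S_{D/U} = r_D/r_U = (k₁·C_A^0.5)/(k₂·C_A^1.5) = (k₁/k₂)·C_A⁻¹.
= (5.57×6.690^0.5) / (2.15×6.690^1.5) = 14.41/37.20 = 0.387.

0.387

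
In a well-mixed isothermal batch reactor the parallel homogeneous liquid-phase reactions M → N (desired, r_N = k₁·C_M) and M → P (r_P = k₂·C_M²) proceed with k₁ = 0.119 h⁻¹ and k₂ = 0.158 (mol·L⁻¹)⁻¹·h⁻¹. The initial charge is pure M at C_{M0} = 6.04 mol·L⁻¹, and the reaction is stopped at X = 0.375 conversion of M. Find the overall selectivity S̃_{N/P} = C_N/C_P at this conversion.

0.156

C_M = C_{M0}(1−X) = 3.775 mol·L⁻¹.
Along a PFR/batch, dC_N/dC_M = −r_N/(r_N+r_P) = −k₁/(k₁+k₂·C_M).
Integrating from C_{M0} to C_M: C_N = (0.119/0.158)·ln[(0.119+0.158·6.04)/(0.119+0.158·3.77)] = 0.7532·ln(1.073/0.7155) = 0.3055 mol·L⁻¹.
C_P = (C_{M0}−C_M)−C_N = 1.960 mol·L⁻¹; S̃_{N/P} = 0.3055/1.960 = 0.156.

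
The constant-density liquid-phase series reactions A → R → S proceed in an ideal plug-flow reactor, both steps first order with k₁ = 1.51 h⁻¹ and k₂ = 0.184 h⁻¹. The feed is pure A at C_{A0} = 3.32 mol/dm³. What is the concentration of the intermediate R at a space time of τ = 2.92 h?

2.16 mol/dm³

Solving the coupled first-order balances gives C_R(τ) = [k₁/(k₂−k₁)]·C_{A0}·(e^(−k₁τ) − e^(−k₂τ)).
e^(−k₁τ) = e^(−1.51×2.92) = e^(−4.409) = 0.01216; e^(−k₂τ) = e^(−0.5373) = 0.5843.
C_R = 1.51×3.32/(0.184−1.51) × (0.01216−0.5843) = (-3.781)×(-0.5722) = 2.163 mol/dm³.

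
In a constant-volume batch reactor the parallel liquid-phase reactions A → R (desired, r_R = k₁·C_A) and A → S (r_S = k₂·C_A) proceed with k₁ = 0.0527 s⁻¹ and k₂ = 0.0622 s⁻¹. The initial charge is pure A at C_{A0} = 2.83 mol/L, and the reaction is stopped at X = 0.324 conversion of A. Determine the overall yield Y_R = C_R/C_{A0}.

0.149

C_A = C_{A0}(1−X) = 1.913 mol/L.
Both paths are first order in A, so the instantaneous fraction to R is constant: dC_R/d(−C_A) = k₁/(k₁+k₂) = 0.4587.
C_R = 0.4587·(C_{A0}−C_A) = 0.4587×0.9169 = 0.421 mol/L.
Y_R = C_R/C_{A0} = 0.4206/2.83 = 0.149.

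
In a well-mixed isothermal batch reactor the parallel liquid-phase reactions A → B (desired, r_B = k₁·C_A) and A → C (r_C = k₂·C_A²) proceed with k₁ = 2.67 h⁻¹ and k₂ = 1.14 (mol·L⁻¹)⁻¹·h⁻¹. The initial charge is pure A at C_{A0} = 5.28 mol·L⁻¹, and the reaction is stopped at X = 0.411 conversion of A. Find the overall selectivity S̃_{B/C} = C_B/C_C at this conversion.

0.566

C_A = C_{A0}(1−X) = 3.110 mol·L⁻¹.
Along a PFR/batch, dC_B/dC_A = −r_B/(r_B+r_C) = −k₁/(k₁+k₂·C_A).
Integrating from C_{A0} to C_A: C_B = (2.67/1.14)·ln[(2.67+1.14·5.28)/(2.67+1.14·3.11)] = 2.342·ln(8.689/6.215) = 0.7848 mol·L⁻¹.
C_C = (C_{A0}−C_A)−C_B = 1.385 mol·L⁻¹; S̃_{B/C} = 0.7848/1.385 = 0.566.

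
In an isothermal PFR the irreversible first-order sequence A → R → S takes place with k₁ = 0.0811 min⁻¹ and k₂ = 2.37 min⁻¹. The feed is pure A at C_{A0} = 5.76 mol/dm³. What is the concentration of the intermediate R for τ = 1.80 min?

0.174 mol/dm³

Solving the coupled first-order balances gives C_R(τ) = [k₁/(k₂−k₁)]·C_{A0}·(e^(−k₁τ) − e^(−k₂τ)).
e^(−k₁τ) = e^(−0.0811×1.80) = e^(−0.1460) = 0.8642; e^(−k₂τ) = e^(−4.266) = 0.01404.
C_R = 0.0811×5.76/(2.37−0.0811) × (0.8642−0.01404) = 0.2041×0.8501 = 0.1735 mol/dm³.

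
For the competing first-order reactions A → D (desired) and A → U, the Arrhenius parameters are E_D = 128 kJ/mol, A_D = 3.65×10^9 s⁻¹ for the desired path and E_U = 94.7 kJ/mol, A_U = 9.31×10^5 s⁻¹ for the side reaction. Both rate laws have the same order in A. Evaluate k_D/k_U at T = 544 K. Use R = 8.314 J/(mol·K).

2.49

With equal orders, S_{D/U} = k_D/k_U = (A_D/A_U)·exp[(E_U−E_D)/(RT)].
(E_U−E_D)/(RT) = (94.7−128)×10³/(8.314×544) = -33300/4523 = -7.363.
k_D/k_U = (3.65×10^9/9.31×10^5)·exp(-7.363) = 3921 × 6.345×10^-4 = 2.49.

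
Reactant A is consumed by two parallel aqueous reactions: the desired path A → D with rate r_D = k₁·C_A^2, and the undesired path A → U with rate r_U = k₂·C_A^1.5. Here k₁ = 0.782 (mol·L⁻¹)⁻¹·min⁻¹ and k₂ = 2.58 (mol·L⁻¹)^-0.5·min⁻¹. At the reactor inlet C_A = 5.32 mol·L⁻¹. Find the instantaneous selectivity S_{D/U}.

S_{D/U} = r_D/r_U = (k₁·C_A^2)/(k₂·C_A^1.5) = (k₁/k₂)·C_A^0.5.
= (0.782×5.320^2) / (2.58×5.320^1.5) = 22.13/31.66 = 0.699.
Since the desired path is higher order in A, keeping C_A high (PFR or concentrated feed) favours D.

0.699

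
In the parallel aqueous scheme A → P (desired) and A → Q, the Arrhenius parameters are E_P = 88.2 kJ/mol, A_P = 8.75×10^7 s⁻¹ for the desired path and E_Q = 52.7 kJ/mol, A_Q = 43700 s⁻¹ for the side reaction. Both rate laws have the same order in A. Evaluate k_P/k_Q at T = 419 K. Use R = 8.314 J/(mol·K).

0.0751

With equal orders, S_{P/Q} = k_P/k_Q = (A_P/A_Q)·exp[(E_Q−E_P)/(RT)].
(E_Q−E_P)/(RT) = (52.7−88.2)×10³/(8.314×419) = -35500/3484 = -10.19.
k_P/k_Q = (8.75×10^7/43700)·exp(-10.19) = 2002 × 3.752×10^-5 = 0.0751.
Since E_P > E_Q, raising the temperature improves selectivity toward P.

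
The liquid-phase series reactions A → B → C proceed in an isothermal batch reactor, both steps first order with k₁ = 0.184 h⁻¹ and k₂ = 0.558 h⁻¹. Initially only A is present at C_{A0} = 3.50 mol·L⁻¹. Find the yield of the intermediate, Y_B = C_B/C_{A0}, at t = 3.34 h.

Solving the coupled first-order balances gives C_B(t) = [k₁/(k₂−k₁)]·C_{A0}·(e^(−k₁t) − e^(−k₂t)).
e^(−k₁t) = e^(−0.184×3.34) = e^(−0.6146) = 0.5409; e^(−k₂t) = e^(−1.864) = 0.1551.
C_B = 0.184×3.50/(0.558−0.184) × (0.5409−0.1551) = 1.722×0.3858 = 0.6643 mol·L⁻¹.
Y_B = C_B/C_{A0} = 0.6643/3.50 = 0.190.

0.190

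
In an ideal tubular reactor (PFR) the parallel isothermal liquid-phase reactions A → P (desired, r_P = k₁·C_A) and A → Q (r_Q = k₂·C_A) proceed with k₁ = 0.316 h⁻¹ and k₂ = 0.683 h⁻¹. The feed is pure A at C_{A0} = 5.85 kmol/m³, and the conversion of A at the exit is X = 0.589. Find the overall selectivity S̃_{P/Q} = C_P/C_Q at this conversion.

C_A = C_{A0}(1−X) = 2.404 kmol/m³.
Both paths are first order in A, so the instantaneous fraction to P is constant: dC_P/d(−C_A) = k₁/(k₁+k₂) = 0.3163.
C_P = 0.3163·(C_{A0}−C_A) = 0.3163×3.446 = 1.09 kmol/m³.
C_Q = (C_{A0}−C_A)−C_P = 2.356 kmol/m³; S̃_{P/Q} = 1.090/2.356 = 0.463.

0.463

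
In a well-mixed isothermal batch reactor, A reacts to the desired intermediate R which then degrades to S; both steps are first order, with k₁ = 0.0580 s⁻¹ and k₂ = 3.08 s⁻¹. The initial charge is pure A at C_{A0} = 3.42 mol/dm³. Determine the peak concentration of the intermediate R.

0.0597 mol/dm³

For a first-order series the maximum intermediate yield is C_{R,max}/C_{A0} = (k₁/k₂)^[k₂/(k₂−k₁)].
= (0.0580/3.08)^(3.08/(3.08−0.0580)) = (0.01883)^(1.019) = 0.01745.
C_{R,max} = 0.01745×3.42 = 0.0597 mol/dm³.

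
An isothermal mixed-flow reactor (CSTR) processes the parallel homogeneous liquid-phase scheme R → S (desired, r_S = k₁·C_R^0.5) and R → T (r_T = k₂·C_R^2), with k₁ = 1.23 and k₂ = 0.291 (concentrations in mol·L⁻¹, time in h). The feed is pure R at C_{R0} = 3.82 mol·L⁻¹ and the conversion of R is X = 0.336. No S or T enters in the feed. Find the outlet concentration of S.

Exit C_R = C_{R0}(1−X) = 3.82×0.664 = 2.536 mol·L⁻¹.
Rates in a CSTR are evaluated at the outlet concentration: r_S = 1.23×2.536^0.5 = 1.959, r_T = 0.291×2.536^2 = 1.872.
Fraction of consumed R going to S: r_S/(r_S+r_T) = 0.5113.
C_S = 0.5113·C_{R0}·X = 0.5113×3.82×0.336 = 0.656 mol·L⁻¹.

0.656 mol·L⁻¹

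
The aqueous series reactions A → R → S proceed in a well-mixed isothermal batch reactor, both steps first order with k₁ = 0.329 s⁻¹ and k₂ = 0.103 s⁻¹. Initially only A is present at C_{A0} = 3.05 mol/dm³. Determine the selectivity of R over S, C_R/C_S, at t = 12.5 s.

0.624

The intermediate concentration in a first-order A→B→C sequence is C_R = k₁C_{A0}(e^(−k₁t) − e^(−k₂t))/(k₂−k₁).
e^(−k₁t) = e^(−0.329×12.5) = e^(−4.112) = 0.01637; e^(−k₂t) = e^(−1.287) = 0.2760.
C_R = 0.329×3.05/(0.103−0.329) × (0.01637−0.2760) = (-4.440)×(-0.2596) = 1.153 mol/dm³.
C_A = C_{A0}e^(−k₁t) = 0.04992 mol/dm³, so C_S = C_{A0}−C_A−C_R = 1.847 mol/dm³; C_R/C_S = 0.624.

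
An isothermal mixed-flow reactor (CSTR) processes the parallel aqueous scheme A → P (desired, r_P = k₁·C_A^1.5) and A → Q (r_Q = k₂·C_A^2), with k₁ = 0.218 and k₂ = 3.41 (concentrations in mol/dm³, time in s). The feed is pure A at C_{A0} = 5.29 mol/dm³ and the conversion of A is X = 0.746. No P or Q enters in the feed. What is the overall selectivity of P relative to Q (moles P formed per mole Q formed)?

Exit C_A = C_{A0}(1−X) = 5.29×0.254 = 1.344 mol/dm³.
In a CSTR the entire volume is at exit conditions, so r_P = 0.218×1.344^1.5 = 0.3395 and r_Q = 3.41×1.344^2 = 6.156.
Overall selectivity = C_P/C_Q = r_Pτ/(r_Qτ) = r_P/r_Q = 0.0552.

0.0552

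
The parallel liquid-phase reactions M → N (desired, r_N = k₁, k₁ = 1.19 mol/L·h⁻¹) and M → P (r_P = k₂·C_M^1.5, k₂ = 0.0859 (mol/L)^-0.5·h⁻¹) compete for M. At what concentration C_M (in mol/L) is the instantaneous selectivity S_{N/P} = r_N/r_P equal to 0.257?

14.3 mol/L

S_{N/P} = (k₁/k₂)·C_M^-1.5 ⇒ C_M = (S·k₂/k₁)^(1/(-1.5)).
= (0.257×0.0859/1.19)^(-0.6667) = (0.01855)^(-0.6667) = 14.3 mol/L.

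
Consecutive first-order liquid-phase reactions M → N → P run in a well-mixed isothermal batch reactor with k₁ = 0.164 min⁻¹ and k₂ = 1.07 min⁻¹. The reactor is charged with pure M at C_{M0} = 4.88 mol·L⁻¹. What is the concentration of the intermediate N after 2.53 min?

Solving the coupled first-order balances gives C_N(t) = [k₁/(k₂−k₁)]·C_{M0}·(e^(−k₁t) − e^(−k₂t)).
e^(−k₁t) = e^(−0.164×2.53) = e^(−0.4149) = 0.6604; e^(−k₂t) = e^(−2.707) = 0.06673.
C_N = 0.164×4.88/(1.07−0.164) × (0.6604−0.06673) = 0.8834×0.5937 = 0.5244 mol·L⁻¹.

0.524 mol·L⁻¹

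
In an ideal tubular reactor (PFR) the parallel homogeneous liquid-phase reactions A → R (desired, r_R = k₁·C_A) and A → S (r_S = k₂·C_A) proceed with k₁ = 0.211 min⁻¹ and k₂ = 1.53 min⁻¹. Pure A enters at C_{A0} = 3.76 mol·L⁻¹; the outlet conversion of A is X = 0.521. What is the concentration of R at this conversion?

0.237 mol·L⁻¹

C_A = C_{A0}(1−X) = 1.801 mol·L⁻¹.
Both paths are first order in A, so the instantaneous fraction to R is constant: dC_R/d(−C_A) = k₁/(k₁+k₂) = 0.1212.
C_R = 0.1212·(C_{A0}−C_A) = 0.1212×1.959 = 0.237 mol·L⁻¹.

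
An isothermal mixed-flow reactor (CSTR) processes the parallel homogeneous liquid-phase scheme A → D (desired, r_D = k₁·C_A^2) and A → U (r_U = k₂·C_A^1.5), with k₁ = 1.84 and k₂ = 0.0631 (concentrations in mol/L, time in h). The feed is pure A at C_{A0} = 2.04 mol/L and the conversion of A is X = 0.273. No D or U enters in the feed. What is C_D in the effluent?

Exit C_A = C_{A0}(1−X) = 2.04×0.727 = 1.483 mol/L.
A CSTR operates uniformly at the exit composition, giving r_D = 4.047 and r_U = 0.1140 (each k·C_A^n at C_A = 1.483).
Fraction of consumed A going to D: r_D/(r_D+r_U) = 0.9726.
C_D = 0.9726·C_{A0}·X = 0.9726×2.04×0.273 = 0.542 mol/L.

0.542 mol/L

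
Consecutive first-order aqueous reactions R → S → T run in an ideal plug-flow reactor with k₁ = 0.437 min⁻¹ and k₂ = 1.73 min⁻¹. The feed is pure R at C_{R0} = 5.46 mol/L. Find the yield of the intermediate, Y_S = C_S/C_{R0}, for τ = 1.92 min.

0.134

For first-order series with pure R initially, C_S(τ) = k₁C_{R0}/(k₂−k₁)·(e^(−k₁τ) − e^(−k₂τ)).
e^(−k₁τ) = e^(−0.437×1.92) = e^(−0.8390) = 0.4321; e^(−k₂τ) = e^(−3.322) = 0.03610.
C_S = 0.437×5.46/(1.73−0.437) × (0.4321−0.03610) = 1.845×0.3960 = 0.7308 mol/L.
Y_S = C_S/C_{R0} = 0.7308/5.46 = 0.134.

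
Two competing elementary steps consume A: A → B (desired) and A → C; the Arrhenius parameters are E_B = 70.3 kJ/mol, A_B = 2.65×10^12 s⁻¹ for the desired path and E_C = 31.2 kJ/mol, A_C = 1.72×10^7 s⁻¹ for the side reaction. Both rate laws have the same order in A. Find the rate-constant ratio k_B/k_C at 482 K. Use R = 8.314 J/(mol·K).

8.92

With equal orders, S_{B/C} = k_B/k_C = (A_B/A_C)·exp[(E_C−E_B)/(RT)].
(E_C−E_B)/(RT) = (31.2−70.3)×10³/(8.314×482) = -39100/4007 = -9.757.
k_B/k_C = (2.65×10^12/1.72×10^7)·exp(-9.757) = 1.541×10^5 × 5.788×10^-5 = 8.92.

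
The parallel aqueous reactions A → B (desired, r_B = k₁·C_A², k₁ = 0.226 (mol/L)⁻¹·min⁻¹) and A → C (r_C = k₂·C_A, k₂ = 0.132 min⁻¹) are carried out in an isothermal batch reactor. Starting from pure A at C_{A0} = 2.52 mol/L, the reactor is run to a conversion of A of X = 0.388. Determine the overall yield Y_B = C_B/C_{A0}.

C_A = C_{A0}(1−X) = 1.542 mol/L.
Along a PFR/batch, dC_C/dC_A = −r_C/(r_B+r_C) = −k₂/(k₂+k₁·C_A).
Integrating from C_{A0} to C_A: C_C = (0.132/0.226)·ln[(0.132+0.226·2.52)/(0.132+0.226·1.54)] = 0.5841·ln(0.7015/0.4805) = 0.2210 mol/L.
Then C_B = (C_{A0}−C_A) − C_C = 0.9778 − 0.2210 = 0.7568 mol/L.
Y_B = C_B/C_{A0} = 0.7568/2.52 = 0.300.

0.300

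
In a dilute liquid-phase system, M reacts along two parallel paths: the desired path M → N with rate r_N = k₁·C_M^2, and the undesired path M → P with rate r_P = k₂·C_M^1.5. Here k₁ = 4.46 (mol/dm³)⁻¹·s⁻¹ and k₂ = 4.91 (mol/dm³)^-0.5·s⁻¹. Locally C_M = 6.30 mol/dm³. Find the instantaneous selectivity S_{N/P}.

2.28

S_{N/P} = r_N/r_P = (k₁·C_M^2)/(k₂·C_M^1.5) = (k₁/k₂)·C_M^0.5.
= (4.46×6.300^2) / (4.91×6.300^1.5) = 177.0/77.64 = 2.28.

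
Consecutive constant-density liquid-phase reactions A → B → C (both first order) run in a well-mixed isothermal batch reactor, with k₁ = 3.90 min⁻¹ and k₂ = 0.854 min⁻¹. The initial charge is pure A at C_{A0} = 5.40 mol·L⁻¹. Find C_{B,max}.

3.53 mol·L⁻¹

For a first-order series the maximum intermediate yield is C_{B,max}/C_{A0} = (k₁/k₂)^[k₂/(k₂−k₁)].
= (3.90/0.854)^(0.854/(0.854−3.90)) = (4.567)^(-0.2804) = 0.6532.
C_{B,max} = 0.6532×5.40 = 3.53 mol·L⁻¹.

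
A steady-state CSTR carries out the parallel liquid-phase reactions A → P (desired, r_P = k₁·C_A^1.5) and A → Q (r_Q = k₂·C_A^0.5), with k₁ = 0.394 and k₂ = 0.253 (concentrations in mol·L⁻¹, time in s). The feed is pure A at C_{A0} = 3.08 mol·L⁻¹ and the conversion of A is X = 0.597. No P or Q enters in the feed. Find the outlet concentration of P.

1.21 mol·L⁻¹

Exit C_A = C_{A0}(1−X) = 3.08×0.403 = 1.241 mol·L⁻¹.
Rates in a CSTR are evaluated at the outlet concentration: r_P = 0.394×1.241^1.5 = 0.5449, r_Q = 0.253×1.241^0.5 = 0.2819.
Fraction of consumed A going to P: r_P/(r_P+r_Q) = 0.6591.
C_P = 0.6591·C_{A0}·X = 0.6591×3.08×0.597 = 1.21 mol·L⁻¹.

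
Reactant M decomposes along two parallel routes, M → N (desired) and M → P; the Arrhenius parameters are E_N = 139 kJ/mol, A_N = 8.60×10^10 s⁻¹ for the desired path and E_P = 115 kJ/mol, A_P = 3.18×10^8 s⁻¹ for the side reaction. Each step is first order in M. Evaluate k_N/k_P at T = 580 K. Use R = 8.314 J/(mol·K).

With equal orders, S_{N/P} = k_N/k_P = (A_N/A_P)·exp[(E_P−E_N)/(RT)].
(E_P−E_N)/(RT) = (115−139)×10³/(8.314×580) = -24000/4822 = -4.977.
k_N/k_P = (8.60×10^10/3.18×10^8)·exp(-4.977) = 270.4 × 0.006894 = 1.86.
Since E_N > E_P, raising the temperature improves selectivity toward N.

1.86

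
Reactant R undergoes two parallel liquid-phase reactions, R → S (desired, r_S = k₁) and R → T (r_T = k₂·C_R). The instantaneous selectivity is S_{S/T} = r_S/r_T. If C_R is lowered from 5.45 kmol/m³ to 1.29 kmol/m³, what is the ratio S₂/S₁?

4.22

S_{S/T} = (k₁/k₂)·C_R⁻¹, so S₂/S₁ = (C_{R,2}/C_{R,1})⁻¹.
= 5.45/1.29 = 4.22.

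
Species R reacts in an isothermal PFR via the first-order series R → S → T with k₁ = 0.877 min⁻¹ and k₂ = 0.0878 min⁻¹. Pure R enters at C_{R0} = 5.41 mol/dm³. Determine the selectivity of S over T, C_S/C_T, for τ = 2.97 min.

For first-order series with pure R initially, C_S(τ) = k₁C_{R0}/(k₂−k₁)·(e^(−k₁τ) − e^(−k₂τ)).
e^(−k₁τ) = e^(−0.877×2.97) = e^(−2.605) = 0.07393; e^(−k₂τ) = e^(−0.2608) = 0.7705.
C_S = 0.877×5.41/(0.0878−0.877) × (0.07393−0.7705) = (-6.012)×(-0.6965) = 4.187 mol/dm³.
C_R = C_{R0}e^(−k₁τ) = 0.3999 mol/dm³, so C_T = C_{R0}−C_R−C_S = 0.8226 mol/dm³; C_S/C_T = 5.09.

5.09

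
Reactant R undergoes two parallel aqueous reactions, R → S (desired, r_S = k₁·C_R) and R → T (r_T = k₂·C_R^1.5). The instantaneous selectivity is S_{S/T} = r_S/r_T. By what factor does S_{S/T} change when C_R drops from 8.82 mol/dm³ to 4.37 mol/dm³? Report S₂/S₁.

1.42

S_{S/T} = (k₁/k₂)·C_R^-0.5, so S₂/S₁ = (C_{R,2}/C_{R,1})^-0.5.
= (4.37/8.82)^(-0.5) = (0.4955)^(-0.5) = 1.42.
Selectivity toward S rises as C_R falls — low-concentration operation is favoured.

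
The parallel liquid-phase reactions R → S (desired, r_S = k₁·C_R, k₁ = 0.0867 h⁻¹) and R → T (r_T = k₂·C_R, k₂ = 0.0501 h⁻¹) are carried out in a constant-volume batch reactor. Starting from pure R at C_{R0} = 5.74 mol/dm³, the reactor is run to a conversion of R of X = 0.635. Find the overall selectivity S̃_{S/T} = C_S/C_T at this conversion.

1.73

C_R = C_{R0}(1−X) = 2.095 mol/dm³.
Both paths are first order in R, so the instantaneous fraction to S is constant: dC_S/d(−C_R) = k₁/(k₁+k₂) = 0.6338.
C_S = 0.6338·(C_{R0}−C_R) = 0.6338×3.645 = 2.31 mol/dm³.
C_T = (C_{R0}−C_R)−C_S = 1.335 mol/dm³; S̃_{S/T} = 2.310/1.335 = 1.73.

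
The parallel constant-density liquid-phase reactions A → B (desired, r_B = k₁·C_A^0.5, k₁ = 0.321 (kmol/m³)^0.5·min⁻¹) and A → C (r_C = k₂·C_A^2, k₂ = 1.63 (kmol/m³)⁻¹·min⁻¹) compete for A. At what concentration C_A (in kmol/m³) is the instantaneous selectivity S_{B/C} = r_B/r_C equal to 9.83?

S_{B/C} = (k₁/k₂)·C_A^-1.5 ⇒ C_A = (S·k₂/k₁)^(1/(-1.5)).
= (9.83×1.63/0.321)^(-0.6667) = (49.92)^(-0.6667) = 0.0738 kmol/m³.

0.0738 kmol/m³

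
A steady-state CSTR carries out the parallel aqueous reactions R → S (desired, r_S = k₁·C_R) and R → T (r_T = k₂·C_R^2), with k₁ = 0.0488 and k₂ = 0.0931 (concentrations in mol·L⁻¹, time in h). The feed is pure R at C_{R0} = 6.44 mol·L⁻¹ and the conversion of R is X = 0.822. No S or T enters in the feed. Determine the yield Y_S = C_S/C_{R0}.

Exit C_R = C_{R0}(1−X) = 6.44×0.178 = 1.146 mol·L⁻¹.
Rates in a CSTR are evaluated at the outlet concentration: r_S = 0.0488×1.146 = 0.05594, r_T = 0.0931×1.146^2 = 0.1223.
Fraction of consumed R going to S: r_S/(r_S+r_T) = 0.3138.
C_S = 0.3138·C_{R0}·X = 0.3138×6.44×0.822 = 1.66 mol·L⁻¹; Y_S = C_S/C_{R0} = 0.258.

0.258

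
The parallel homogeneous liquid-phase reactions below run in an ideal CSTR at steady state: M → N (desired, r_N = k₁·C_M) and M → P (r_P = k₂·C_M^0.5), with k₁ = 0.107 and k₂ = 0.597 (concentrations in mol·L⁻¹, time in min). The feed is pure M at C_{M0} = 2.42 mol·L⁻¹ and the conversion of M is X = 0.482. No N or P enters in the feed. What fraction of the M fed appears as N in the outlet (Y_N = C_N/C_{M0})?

0.0806

Exit C_M = C_{M0}(1−X) = 2.42×0.518 = 1.254 mol·L⁻¹.
A CSTR operates uniformly at the exit composition, giving r_N = 0.1341 and r_P = 0.6684 (each k·C_M^n at C_M = 1.254).
Fraction of consumed M going to N: r_N/(r_N+r_P) = 0.1671.
C_N = 0.1671·C_{M0}·X = 0.1671×2.42×0.482 = 0.195 mol·L⁻¹; Y_N = C_N/C_{M0} = 0.0806.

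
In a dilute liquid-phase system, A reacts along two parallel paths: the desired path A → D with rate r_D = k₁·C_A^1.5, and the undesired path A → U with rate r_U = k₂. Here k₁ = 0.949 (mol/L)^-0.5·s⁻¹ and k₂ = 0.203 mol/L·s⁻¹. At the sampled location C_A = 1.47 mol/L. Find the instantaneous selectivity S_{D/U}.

8.33

S_{D/U} = r_D/r_U = (k₁·C_A^1.5)/(k₂) = (k₁/k₂)·C_A^1.5.
= (0.949×1.470^1.5) / (0.203) = 1.691/0.2030 = 8.33.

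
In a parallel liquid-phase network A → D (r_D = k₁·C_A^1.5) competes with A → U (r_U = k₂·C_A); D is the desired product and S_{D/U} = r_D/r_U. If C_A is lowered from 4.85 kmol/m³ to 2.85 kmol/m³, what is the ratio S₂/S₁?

0.767

S_{D/U} = (k₁/k₂)·C_A^0.5, so S₂/S₁ = (C_{A,2}/C_{A,1})^0.5.
= (2.85/4.85)^0.5 = (0.5876)^0.5 = 0.767.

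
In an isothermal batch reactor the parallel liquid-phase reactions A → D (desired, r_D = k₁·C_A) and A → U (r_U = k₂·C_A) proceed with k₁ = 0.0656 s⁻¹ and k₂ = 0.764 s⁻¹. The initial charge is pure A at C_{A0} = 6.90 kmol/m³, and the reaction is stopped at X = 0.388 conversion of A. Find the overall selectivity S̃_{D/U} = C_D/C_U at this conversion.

C_A = C_{A0}(1−X) = 4.223 kmol/m³.
Both paths are first order in A, so the instantaneous fraction to D is constant: dC_D/d(−C_A) = k₁/(k₁+k₂) = 0.07907.
C_D = 0.07907·(C_{A0}−C_A) = 0.07907×2.677 = 0.212 kmol/m³.
C_U = (C_{A0}−C_A)−C_D = 2.466 kmol/m³; S̃_{D/U} = 0.2117/2.466 = 0.0859.

0.0859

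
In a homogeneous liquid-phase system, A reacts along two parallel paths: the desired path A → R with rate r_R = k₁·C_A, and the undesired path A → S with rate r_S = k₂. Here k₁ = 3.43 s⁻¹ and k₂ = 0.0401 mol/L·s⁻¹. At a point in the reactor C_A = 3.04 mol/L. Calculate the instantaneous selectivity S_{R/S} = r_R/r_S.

S_{R/S} = r_R/r_S = (k₁·C_A)/(k₂) = (k₁/k₂)·C_A.
= (3.43×3.040) / (0.0401) = 10.43/0.04010 = 260.
Since the desired path is higher order in A, keeping C_A high (PFR or concentrated feed) favours R.

260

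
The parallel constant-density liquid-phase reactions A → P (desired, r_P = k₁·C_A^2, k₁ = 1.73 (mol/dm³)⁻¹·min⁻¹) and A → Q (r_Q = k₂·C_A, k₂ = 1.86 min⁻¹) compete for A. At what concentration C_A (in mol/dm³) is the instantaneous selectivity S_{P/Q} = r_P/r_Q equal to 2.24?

S_{P/Q} = (k₁/k₂)·C_A ⇒ C_A = S·k₂/k₁.
= 2.24×1.86/1.73 = 2.41 mol/dm³.

2.41 mol/dm³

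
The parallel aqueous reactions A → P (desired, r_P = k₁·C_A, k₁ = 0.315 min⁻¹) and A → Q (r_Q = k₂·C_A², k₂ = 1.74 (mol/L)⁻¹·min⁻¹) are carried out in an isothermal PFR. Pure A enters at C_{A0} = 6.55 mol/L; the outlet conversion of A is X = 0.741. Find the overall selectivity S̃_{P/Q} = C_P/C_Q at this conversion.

0.0500

C_A = C_{A0}(1−X) = 1.696 mol/L.
Along a PFR/batch, dC_P/dC_A = −r_P/(r_P+r_Q) = −k₁/(k₁+k₂·C_A).
Integrating from C_{A0} to C_A: C_P = (0.315/1.74)·ln[(0.315+1.74·6.55)/(0.315+1.74·1.70)] = 0.1810·ln(11.71/3.267) = 0.2311 mol/L.
C_Q = (C_{A0}−C_A)−C_P = 4.622 mol/L; S̃_{P/Q} = 0.2311/4.622 = 0.0500.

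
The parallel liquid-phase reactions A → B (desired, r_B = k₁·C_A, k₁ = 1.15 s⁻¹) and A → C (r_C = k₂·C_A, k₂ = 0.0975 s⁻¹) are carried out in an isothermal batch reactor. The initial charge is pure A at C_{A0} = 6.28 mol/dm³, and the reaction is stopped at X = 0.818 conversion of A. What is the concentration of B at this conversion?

C_A = C_{A0}(1−X) = 1.143 mol/dm³.
Both paths are first order in A, so the instantaneous fraction to B is constant: dC_B/d(−C_A) = k₁/(k₁+k₂) = 0.9218.
C_B = 0.9218·(C_{A0}−C_A) = 0.9218×5.137 = 4.74 mol/dm³.

4.74 mol/dm³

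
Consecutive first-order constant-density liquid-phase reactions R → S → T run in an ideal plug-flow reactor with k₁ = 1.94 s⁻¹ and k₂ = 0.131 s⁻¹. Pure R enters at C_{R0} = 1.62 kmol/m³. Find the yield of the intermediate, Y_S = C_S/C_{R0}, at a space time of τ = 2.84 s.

For first-order series with pure R initially, C_S(τ) = k₁C_{R0}/(k₂−k₁)·(e^(−k₁τ) − e^(−k₂τ)).
e^(−k₁τ) = e^(−1.94×2.84) = e^(−5.510) = 0.004048; e^(−k₂τ) = e^(−0.3720) = 0.6893.
C_S = 1.94×1.62/(0.131−1.94) × (0.004048−0.6893) = (-1.737)×(-0.6853) = 1.191 kmol/m³.
Y_S = C_S/C_{R0} = 1.191/1.62 = 0.735.

0.735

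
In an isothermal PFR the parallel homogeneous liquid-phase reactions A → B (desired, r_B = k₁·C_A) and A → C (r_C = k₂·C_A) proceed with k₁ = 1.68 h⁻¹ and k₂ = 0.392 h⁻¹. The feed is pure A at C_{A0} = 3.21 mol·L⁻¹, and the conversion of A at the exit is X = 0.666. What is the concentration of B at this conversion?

C_A = C_{A0}(1−X) = 1.072 mol·L⁻¹.
Both paths are first order in A, so the instantaneous fraction to B is constant: dC_B/d(−C_A) = k₁/(k₁+k₂) = 0.8108.
C_B = 0.8108·(C_{A0}−C_A) = 0.8108×2.138 = 1.73 mol·L⁻¹.

1.73 mol·L⁻¹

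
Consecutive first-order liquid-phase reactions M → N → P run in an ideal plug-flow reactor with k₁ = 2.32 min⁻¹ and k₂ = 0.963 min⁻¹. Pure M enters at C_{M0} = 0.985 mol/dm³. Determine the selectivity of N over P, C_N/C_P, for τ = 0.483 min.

The intermediate concentration in a first-order A→B→C sequence is C_N = k₁C_{M0}(e^(−k₁τ) − e^(−k₂τ))/(k₂−k₁).
e^(−k₁τ) = e^(−2.32×0.483) = e^(−1.121) = 0.3261; e^(−k₂τ) = e^(−0.4651) = 0.6281.
C_N = 2.32×0.985/(0.963−2.32) × (0.3261−0.6281) = (-1.684)×(-0.3020) = 0.5085 mol/dm³.
C_M = C_{M0}e^(−k₁τ) = 0.3212 mol/dm³, so C_P = C_{M0}−C_M−C_N = 0.1553 mol/dm³; C_N/C_P = 3.27.

3.27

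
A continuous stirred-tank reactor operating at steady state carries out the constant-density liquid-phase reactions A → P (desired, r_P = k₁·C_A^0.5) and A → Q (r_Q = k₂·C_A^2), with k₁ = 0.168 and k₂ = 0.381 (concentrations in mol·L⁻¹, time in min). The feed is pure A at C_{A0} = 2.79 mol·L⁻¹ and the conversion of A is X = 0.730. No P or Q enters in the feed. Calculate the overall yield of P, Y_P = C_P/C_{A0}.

0.294

Exit C_A = C_{A0}(1−X) = 2.79×0.270 = 0.7533 mol·L⁻¹.
Rates in a CSTR are evaluated at the outlet concentration: r_P = 0.168×0.7533^0.5 = 0.1458, r_Q = 0.381×0.7533^2 = 0.2162.
Fraction of consumed A going to P: r_P/(r_P+r_Q) = 0.4028.
C_P = 0.4028·C_{A0}·X = 0.4028×2.79×0.730 = 0.820 mol·L⁻¹; Y_P = C_P/C_{A0} = 0.294.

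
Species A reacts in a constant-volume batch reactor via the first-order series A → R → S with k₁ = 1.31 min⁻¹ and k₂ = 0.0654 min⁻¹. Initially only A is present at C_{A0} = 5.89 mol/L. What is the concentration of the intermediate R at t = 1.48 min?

4.74 mol/L

Solving the coupled first-order balances gives C_R(t) = [k₁/(k₂−k₁)]·C_{A0}·(e^(−k₁t) − e^(−k₂t)).
e^(−k₁t) = e^(−1.31×1.48) = e^(−1.939) = 0.1439; e^(−k₂t) = e^(−0.09679) = 0.9077.
C_R = 1.31×5.89/(0.0654−1.31) × (0.1439−0.9077) = (-6.200)×(-0.7639) = 4.736 mol/L.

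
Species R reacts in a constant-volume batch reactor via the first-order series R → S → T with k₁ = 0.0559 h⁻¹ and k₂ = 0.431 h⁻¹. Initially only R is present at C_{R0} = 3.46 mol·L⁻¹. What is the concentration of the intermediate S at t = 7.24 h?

Solving the coupled first-order balances gives C_S(t) = [k₁/(k₂−k₁)]·C_{R0}·(e^(−k₁t) − e^(−k₂t)).
e^(−k₁t) = e^(−0.0559×7.24) = e^(−0.4047) = 0.6672; e^(−k₂t) = e^(−3.120) = 0.04414.
C_S = 0.0559×3.46/(0.431−0.0559) × (0.6672−0.04414) = 0.5156×0.6230 = 0.3213 mol·L⁻¹.

0.321 mol·L⁻¹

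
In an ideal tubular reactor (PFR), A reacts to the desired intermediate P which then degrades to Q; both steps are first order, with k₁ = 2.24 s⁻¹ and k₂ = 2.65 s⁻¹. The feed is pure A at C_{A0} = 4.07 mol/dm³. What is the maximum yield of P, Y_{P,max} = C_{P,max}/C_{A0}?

0.337

At the optimum, C_{P,max}/C_{A0} = (k₁/k₂)^[k₂/(k₂−k₁)].
= (2.24/2.65)^(2.65/(2.65−2.24)) = (0.8453)^(6.463) = 0.3374.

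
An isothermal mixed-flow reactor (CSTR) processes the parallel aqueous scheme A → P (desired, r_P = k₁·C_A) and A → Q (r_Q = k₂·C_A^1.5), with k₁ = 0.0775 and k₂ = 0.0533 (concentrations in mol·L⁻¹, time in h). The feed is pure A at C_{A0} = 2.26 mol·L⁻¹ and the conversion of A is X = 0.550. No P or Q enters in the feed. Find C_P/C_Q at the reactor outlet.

Exit C_A = C_{A0}(1−X) = 2.26×0.450 = 1.017 mol·L⁻¹.
Rates in a CSTR are evaluated at the outlet concentration: r_P = 0.0775×1.017 = 0.07882, r_Q = 0.0533×1.017^1.5 = 0.05466.
Overall selectivity = C_P/C_Q = r_Pτ/(r_Qτ) = r_P/r_Q = 1.44.

1.44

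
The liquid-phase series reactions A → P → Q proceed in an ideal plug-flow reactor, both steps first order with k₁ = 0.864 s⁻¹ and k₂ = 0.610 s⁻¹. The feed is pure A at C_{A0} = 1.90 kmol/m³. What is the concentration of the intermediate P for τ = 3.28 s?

0.494 kmol/m³

Solving the coupled first-order balances gives C_P(τ) = [k₁/(k₂−k₁)]·C_{A0}·(e^(−k₁τ) − e^(−k₂τ)).
e^(−k₁τ) = e^(−0.864×3.28) = e^(−2.834) = 0.05878; e^(−k₂τ) = e^(−2.001) = 0.1352.
C_P = 0.864×1.90/(0.610−0.864) × (0.05878−0.1352) = (-6.463)×(-0.07645) = 0.4941 kmol/m³.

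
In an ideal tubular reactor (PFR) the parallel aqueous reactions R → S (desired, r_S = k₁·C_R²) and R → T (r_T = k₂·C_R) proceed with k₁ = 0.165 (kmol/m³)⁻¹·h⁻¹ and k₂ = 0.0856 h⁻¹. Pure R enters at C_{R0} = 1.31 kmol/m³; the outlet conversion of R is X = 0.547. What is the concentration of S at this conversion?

C_R = C_{R0}(1−X) = 0.5934 kmol/m³.
Along a PFR/batch, dC_T/dC_R = −r_T/(r_S+r_T) = −k₂/(k₂+k₁·C_R).
Integrating from C_{R0} to C_R: C_T = (0.0856/0.165)·ln[(0.0856+0.165·1.31)/(0.0856+0.165·0.593)] = 0.5188·ln(0.3018/0.1835) = 0.2580 kmol/m³.
Then C_S = (C_{R0}−C_R) − C_T = 0.7166 − 0.2580 = 0.4586 kmol/m³.

0.459 kmol/m³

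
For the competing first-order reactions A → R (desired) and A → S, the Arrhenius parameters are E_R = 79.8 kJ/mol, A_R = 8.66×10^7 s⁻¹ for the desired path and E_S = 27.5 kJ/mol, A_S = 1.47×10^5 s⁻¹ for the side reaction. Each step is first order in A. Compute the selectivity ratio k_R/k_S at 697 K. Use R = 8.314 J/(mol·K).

0.0709

With equal orders, S_{R/S} = k_R/k_S = (A_R/A_S)·exp[(E_S−E_R)/(RT)].
(E_S−E_R)/(RT) = (27.5−79.8)×10³/(8.314×697) = -52300/5795 = -9.025.
k_R/k_S = (8.66×10^7/1.47×10^5)·exp(-9.025) = 589.1 × 1.203×10^-4 = 0.0709.
Since E_R > E_S, raising the temperature improves selectivity toward R.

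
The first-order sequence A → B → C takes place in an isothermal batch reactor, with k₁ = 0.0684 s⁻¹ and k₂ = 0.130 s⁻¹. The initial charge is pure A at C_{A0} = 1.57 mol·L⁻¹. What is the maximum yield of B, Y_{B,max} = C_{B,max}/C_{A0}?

Evaluating C_B at t_opt = ln(k₂/k₁)/(k₂−k₁) gives C_{B,max}/C_{A0} = (k₁/k₂)^[k₂/(k₂−k₁)].
= (0.0684/0.130)^(0.130/(0.130−0.0684)) = (0.5262)^(2.110) = 0.2579.

0.258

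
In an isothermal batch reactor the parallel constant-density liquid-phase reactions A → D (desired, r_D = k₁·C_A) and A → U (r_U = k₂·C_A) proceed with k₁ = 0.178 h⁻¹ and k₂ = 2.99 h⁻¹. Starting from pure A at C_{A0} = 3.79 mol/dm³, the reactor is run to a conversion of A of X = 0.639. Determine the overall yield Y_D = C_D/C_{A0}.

C_A = C_{A0}(1−X) = 1.368 mol/dm³.
Both paths are first order in A, so the instantaneous fraction to D is constant: dC_D/d(−C_A) = k₁/(k₁+k₂) = 0.05619.
C_D = 0.05619·(C_{A0}−C_A) = 0.05619×2.422 = 0.136 mol/dm³.
Y_D = C_D/C_{A0} = 0.1361/3.79 = 0.0359.

0.0359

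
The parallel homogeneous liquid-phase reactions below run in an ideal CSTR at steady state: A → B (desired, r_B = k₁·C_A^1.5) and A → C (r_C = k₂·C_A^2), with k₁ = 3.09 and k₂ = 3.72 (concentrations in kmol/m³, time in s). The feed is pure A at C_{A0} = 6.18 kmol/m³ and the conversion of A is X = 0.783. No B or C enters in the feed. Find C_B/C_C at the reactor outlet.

0.717

Exit C_A = C_{A0}(1−X) = 6.18×0.217 = 1.341 kmol/m³.
In a CSTR the entire volume is at exit conditions, so r_B = 3.09×1.341^1.5 = 4.799 and r_C = 3.72×1.341^2 = 6.690.
Overall selectivity = C_B/C_C = r_Bτ/(r_Cτ) = r_B/r_C = 0.717.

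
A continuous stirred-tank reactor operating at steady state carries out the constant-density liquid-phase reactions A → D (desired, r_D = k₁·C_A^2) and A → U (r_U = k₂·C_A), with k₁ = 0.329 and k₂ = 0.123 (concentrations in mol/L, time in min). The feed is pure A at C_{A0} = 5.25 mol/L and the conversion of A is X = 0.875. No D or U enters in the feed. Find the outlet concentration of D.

Exit C_A = C_{A0}(1−X) = 5.25×0.125 = 0.6562 mol/L.
In a CSTR the entire volume is at exit conditions, so r_D = 0.329×0.6562^2 = 0.1417 and r_U = 0.123×0.6562 = 0.08072.
Fraction of consumed A going to D: r_D/(r_D+r_U) = 0.6371.
C_D = 0.6371·C_{A0}·X = 0.6371×5.25×0.875 = 2.93 mol/L.

2.93 mol/L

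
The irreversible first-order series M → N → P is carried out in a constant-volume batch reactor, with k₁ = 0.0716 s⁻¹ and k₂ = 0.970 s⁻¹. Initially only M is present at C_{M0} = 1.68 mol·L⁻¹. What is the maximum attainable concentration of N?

0.101 mol·L⁻¹

At the optimum, C_{N,max}/C_{M0} = (k₁/k₂)^[k₂/(k₂−k₁)].
= (0.0716/0.970)^(0.970/(0.970−0.0716)) = (0.07381)^(1.080) = 0.05997.
C_{N,max} = 0.05997×1.68 = 0.101 mol·L⁻¹.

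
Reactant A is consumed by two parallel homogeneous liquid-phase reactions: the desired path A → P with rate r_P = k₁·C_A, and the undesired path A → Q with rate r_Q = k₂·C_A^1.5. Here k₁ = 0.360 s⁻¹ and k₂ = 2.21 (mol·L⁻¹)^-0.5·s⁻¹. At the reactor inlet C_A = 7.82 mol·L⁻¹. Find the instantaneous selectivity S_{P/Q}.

0.0583

S_{P/Q} = r_P/r_Q = (k₁·C_A)/(k₂·C_A^1.5) = (k₁/k₂)·C_A^-0.5.
= (0.360×7.820) / (2.21×7.820^1.5) = 2.815/48.33 = 0.0583.
The undesired path is higher order in A, so low C_A (CSTR or dilute feed) favours P.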